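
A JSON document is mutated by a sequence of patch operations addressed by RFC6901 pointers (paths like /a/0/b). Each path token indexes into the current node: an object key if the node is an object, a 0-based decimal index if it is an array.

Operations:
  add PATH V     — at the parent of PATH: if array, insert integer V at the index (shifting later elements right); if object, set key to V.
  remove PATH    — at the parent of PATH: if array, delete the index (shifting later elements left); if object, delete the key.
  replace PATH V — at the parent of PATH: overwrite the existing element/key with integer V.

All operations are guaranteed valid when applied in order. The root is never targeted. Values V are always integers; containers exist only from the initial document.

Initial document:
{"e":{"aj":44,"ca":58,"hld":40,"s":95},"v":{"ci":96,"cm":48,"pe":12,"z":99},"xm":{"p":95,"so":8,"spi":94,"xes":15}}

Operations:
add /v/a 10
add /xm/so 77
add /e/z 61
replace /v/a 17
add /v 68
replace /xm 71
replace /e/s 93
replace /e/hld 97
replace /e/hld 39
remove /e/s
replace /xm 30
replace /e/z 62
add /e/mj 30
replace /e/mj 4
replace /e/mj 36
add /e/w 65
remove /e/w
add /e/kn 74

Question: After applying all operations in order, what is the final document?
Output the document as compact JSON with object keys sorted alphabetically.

After op 1 (add /v/a 10): {"e":{"aj":44,"ca":58,"hld":40,"s":95},"v":{"a":10,"ci":96,"cm":48,"pe":12,"z":99},"xm":{"p":95,"so":8,"spi":94,"xes":15}}
After op 2 (add /xm/so 77): {"e":{"aj":44,"ca":58,"hld":40,"s":95},"v":{"a":10,"ci":96,"cm":48,"pe":12,"z":99},"xm":{"p":95,"so":77,"spi":94,"xes":15}}
After op 3 (add /e/z 61): {"e":{"aj":44,"ca":58,"hld":40,"s":95,"z":61},"v":{"a":10,"ci":96,"cm":48,"pe":12,"z":99},"xm":{"p":95,"so":77,"spi":94,"xes":15}}
After op 4 (replace /v/a 17): {"e":{"aj":44,"ca":58,"hld":40,"s":95,"z":61},"v":{"a":17,"ci":96,"cm":48,"pe":12,"z":99},"xm":{"p":95,"so":77,"spi":94,"xes":15}}
After op 5 (add /v 68): {"e":{"aj":44,"ca":58,"hld":40,"s":95,"z":61},"v":68,"xm":{"p":95,"so":77,"spi":94,"xes":15}}
After op 6 (replace /xm 71): {"e":{"aj":44,"ca":58,"hld":40,"s":95,"z":61},"v":68,"xm":71}
After op 7 (replace /e/s 93): {"e":{"aj":44,"ca":58,"hld":40,"s":93,"z":61},"v":68,"xm":71}
After op 8 (replace /e/hld 97): {"e":{"aj":44,"ca":58,"hld":97,"s":93,"z":61},"v":68,"xm":71}
After op 9 (replace /e/hld 39): {"e":{"aj":44,"ca":58,"hld":39,"s":93,"z":61},"v":68,"xm":71}
After op 10 (remove /e/s): {"e":{"aj":44,"ca":58,"hld":39,"z":61},"v":68,"xm":71}
After op 11 (replace /xm 30): {"e":{"aj":44,"ca":58,"hld":39,"z":61},"v":68,"xm":30}
After op 12 (replace /e/z 62): {"e":{"aj":44,"ca":58,"hld":39,"z":62},"v":68,"xm":30}
After op 13 (add /e/mj 30): {"e":{"aj":44,"ca":58,"hld":39,"mj":30,"z":62},"v":68,"xm":30}
After op 14 (replace /e/mj 4): {"e":{"aj":44,"ca":58,"hld":39,"mj":4,"z":62},"v":68,"xm":30}
After op 15 (replace /e/mj 36): {"e":{"aj":44,"ca":58,"hld":39,"mj":36,"z":62},"v":68,"xm":30}
After op 16 (add /e/w 65): {"e":{"aj":44,"ca":58,"hld":39,"mj":36,"w":65,"z":62},"v":68,"xm":30}
After op 17 (remove /e/w): {"e":{"aj":44,"ca":58,"hld":39,"mj":36,"z":62},"v":68,"xm":30}
After op 18 (add /e/kn 74): {"e":{"aj":44,"ca":58,"hld":39,"kn":74,"mj":36,"z":62},"v":68,"xm":30}

Answer: {"e":{"aj":44,"ca":58,"hld":39,"kn":74,"mj":36,"z":62},"v":68,"xm":30}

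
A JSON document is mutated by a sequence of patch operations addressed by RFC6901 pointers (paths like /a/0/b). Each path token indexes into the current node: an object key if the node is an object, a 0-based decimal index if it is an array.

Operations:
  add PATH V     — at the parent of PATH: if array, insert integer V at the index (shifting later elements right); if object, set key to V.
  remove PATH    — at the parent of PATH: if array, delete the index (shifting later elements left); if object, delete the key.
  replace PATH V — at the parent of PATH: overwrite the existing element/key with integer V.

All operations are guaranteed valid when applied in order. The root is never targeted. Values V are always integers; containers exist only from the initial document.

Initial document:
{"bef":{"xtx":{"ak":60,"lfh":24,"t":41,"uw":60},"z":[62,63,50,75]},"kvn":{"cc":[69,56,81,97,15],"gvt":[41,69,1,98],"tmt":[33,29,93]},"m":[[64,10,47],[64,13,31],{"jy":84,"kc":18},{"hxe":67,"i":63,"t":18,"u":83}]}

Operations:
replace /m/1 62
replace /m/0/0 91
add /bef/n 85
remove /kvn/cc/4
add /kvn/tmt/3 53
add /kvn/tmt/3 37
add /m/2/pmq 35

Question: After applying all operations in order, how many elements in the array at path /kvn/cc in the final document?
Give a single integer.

After op 1 (replace /m/1 62): {"bef":{"xtx":{"ak":60,"lfh":24,"t":41,"uw":60},"z":[62,63,50,75]},"kvn":{"cc":[69,56,81,97,15],"gvt":[41,69,1,98],"tmt":[33,29,93]},"m":[[64,10,47],62,{"jy":84,"kc":18},{"hxe":67,"i":63,"t":18,"u":83}]}
After op 2 (replace /m/0/0 91): {"bef":{"xtx":{"ak":60,"lfh":24,"t":41,"uw":60},"z":[62,63,50,75]},"kvn":{"cc":[69,56,81,97,15],"gvt":[41,69,1,98],"tmt":[33,29,93]},"m":[[91,10,47],62,{"jy":84,"kc":18},{"hxe":67,"i":63,"t":18,"u":83}]}
After op 3 (add /bef/n 85): {"bef":{"n":85,"xtx":{"ak":60,"lfh":24,"t":41,"uw":60},"z":[62,63,50,75]},"kvn":{"cc":[69,56,81,97,15],"gvt":[41,69,1,98],"tmt":[33,29,93]},"m":[[91,10,47],62,{"jy":84,"kc":18},{"hxe":67,"i":63,"t":18,"u":83}]}
After op 4 (remove /kvn/cc/4): {"bef":{"n":85,"xtx":{"ak":60,"lfh":24,"t":41,"uw":60},"z":[62,63,50,75]},"kvn":{"cc":[69,56,81,97],"gvt":[41,69,1,98],"tmt":[33,29,93]},"m":[[91,10,47],62,{"jy":84,"kc":18},{"hxe":67,"i":63,"t":18,"u":83}]}
After op 5 (add /kvn/tmt/3 53): {"bef":{"n":85,"xtx":{"ak":60,"lfh":24,"t":41,"uw":60},"z":[62,63,50,75]},"kvn":{"cc":[69,56,81,97],"gvt":[41,69,1,98],"tmt":[33,29,93,53]},"m":[[91,10,47],62,{"jy":84,"kc":18},{"hxe":67,"i":63,"t":18,"u":83}]}
After op 6 (add /kvn/tmt/3 37): {"bef":{"n":85,"xtx":{"ak":60,"lfh":24,"t":41,"uw":60},"z":[62,63,50,75]},"kvn":{"cc":[69,56,81,97],"gvt":[41,69,1,98],"tmt":[33,29,93,37,53]},"m":[[91,10,47],62,{"jy":84,"kc":18},{"hxe":67,"i":63,"t":18,"u":83}]}
After op 7 (add /m/2/pmq 35): {"bef":{"n":85,"xtx":{"ak":60,"lfh":24,"t":41,"uw":60},"z":[62,63,50,75]},"kvn":{"cc":[69,56,81,97],"gvt":[41,69,1,98],"tmt":[33,29,93,37,53]},"m":[[91,10,47],62,{"jy":84,"kc":18,"pmq":35},{"hxe":67,"i":63,"t":18,"u":83}]}
Size at path /kvn/cc: 4

Answer: 4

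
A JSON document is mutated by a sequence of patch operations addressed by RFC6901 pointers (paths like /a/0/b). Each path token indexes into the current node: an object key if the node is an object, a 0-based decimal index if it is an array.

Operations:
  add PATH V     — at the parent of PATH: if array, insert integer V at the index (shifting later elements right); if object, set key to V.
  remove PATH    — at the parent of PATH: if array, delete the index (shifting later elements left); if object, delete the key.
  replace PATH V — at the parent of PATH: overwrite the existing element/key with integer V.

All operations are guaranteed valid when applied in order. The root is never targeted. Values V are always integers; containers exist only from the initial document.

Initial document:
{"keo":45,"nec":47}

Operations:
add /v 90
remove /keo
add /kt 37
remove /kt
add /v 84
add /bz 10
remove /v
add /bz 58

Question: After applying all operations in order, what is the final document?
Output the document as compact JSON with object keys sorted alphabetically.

After op 1 (add /v 90): {"keo":45,"nec":47,"v":90}
After op 2 (remove /keo): {"nec":47,"v":90}
After op 3 (add /kt 37): {"kt":37,"nec":47,"v":90}
After op 4 (remove /kt): {"nec":47,"v":90}
After op 5 (add /v 84): {"nec":47,"v":84}
After op 6 (add /bz 10): {"bz":10,"nec":47,"v":84}
After op 7 (remove /v): {"bz":10,"nec":47}
After op 8 (add /bz 58): {"bz":58,"nec":47}

Answer: {"bz":58,"nec":47}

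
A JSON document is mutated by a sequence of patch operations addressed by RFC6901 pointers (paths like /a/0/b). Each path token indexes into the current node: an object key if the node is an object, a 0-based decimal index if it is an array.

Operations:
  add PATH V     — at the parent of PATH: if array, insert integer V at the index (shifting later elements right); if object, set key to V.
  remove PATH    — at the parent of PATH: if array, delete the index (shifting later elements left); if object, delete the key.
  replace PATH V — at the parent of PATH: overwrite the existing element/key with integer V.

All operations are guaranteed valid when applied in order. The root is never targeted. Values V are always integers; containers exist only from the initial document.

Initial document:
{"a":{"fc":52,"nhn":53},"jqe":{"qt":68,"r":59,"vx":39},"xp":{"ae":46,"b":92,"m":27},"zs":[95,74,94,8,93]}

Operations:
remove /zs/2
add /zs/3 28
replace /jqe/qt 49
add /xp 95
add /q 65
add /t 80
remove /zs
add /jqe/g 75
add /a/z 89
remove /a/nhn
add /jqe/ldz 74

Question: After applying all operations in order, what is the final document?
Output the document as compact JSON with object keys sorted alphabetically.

Answer: {"a":{"fc":52,"z":89},"jqe":{"g":75,"ldz":74,"qt":49,"r":59,"vx":39},"q":65,"t":80,"xp":95}

Derivation:
After op 1 (remove /zs/2): {"a":{"fc":52,"nhn":53},"jqe":{"qt":68,"r":59,"vx":39},"xp":{"ae":46,"b":92,"m":27},"zs":[95,74,8,93]}
After op 2 (add /zs/3 28): {"a":{"fc":52,"nhn":53},"jqe":{"qt":68,"r":59,"vx":39},"xp":{"ae":46,"b":92,"m":27},"zs":[95,74,8,28,93]}
After op 3 (replace /jqe/qt 49): {"a":{"fc":52,"nhn":53},"jqe":{"qt":49,"r":59,"vx":39},"xp":{"ae":46,"b":92,"m":27},"zs":[95,74,8,28,93]}
After op 4 (add /xp 95): {"a":{"fc":52,"nhn":53},"jqe":{"qt":49,"r":59,"vx":39},"xp":95,"zs":[95,74,8,28,93]}
After op 5 (add /q 65): {"a":{"fc":52,"nhn":53},"jqe":{"qt":49,"r":59,"vx":39},"q":65,"xp":95,"zs":[95,74,8,28,93]}
After op 6 (add /t 80): {"a":{"fc":52,"nhn":53},"jqe":{"qt":49,"r":59,"vx":39},"q":65,"t":80,"xp":95,"zs":[95,74,8,28,93]}
After op 7 (remove /zs): {"a":{"fc":52,"nhn":53},"jqe":{"qt":49,"r":59,"vx":39},"q":65,"t":80,"xp":95}
After op 8 (add /jqe/g 75): {"a":{"fc":52,"nhn":53},"jqe":{"g":75,"qt":49,"r":59,"vx":39},"q":65,"t":80,"xp":95}
After op 9 (add /a/z 89): {"a":{"fc":52,"nhn":53,"z":89},"jqe":{"g":75,"qt":49,"r":59,"vx":39},"q":65,"t":80,"xp":95}
After op 10 (remove /a/nhn): {"a":{"fc":52,"z":89},"jqe":{"g":75,"qt":49,"r":59,"vx":39},"q":65,"t":80,"xp":95}
After op 11 (add /jqe/ldz 74): {"a":{"fc":52,"z":89},"jqe":{"g":75,"ldz":74,"qt":49,"r":59,"vx":39},"q":65,"t":80,"xp":95}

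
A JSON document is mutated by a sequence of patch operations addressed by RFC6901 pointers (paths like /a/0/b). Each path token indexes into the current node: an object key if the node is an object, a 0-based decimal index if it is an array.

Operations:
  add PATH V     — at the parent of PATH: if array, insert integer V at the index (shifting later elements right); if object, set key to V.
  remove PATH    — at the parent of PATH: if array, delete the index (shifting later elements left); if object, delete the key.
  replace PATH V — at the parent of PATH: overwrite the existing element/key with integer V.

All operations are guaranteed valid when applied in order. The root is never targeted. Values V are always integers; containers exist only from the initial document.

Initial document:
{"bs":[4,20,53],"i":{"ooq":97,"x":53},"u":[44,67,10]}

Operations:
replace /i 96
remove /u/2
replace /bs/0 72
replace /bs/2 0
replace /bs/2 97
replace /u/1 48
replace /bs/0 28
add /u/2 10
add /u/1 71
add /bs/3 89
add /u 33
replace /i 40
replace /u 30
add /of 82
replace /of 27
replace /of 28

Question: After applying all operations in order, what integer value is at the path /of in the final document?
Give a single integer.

Answer: 28

Derivation:
After op 1 (replace /i 96): {"bs":[4,20,53],"i":96,"u":[44,67,10]}
After op 2 (remove /u/2): {"bs":[4,20,53],"i":96,"u":[44,67]}
After op 3 (replace /bs/0 72): {"bs":[72,20,53],"i":96,"u":[44,67]}
After op 4 (replace /bs/2 0): {"bs":[72,20,0],"i":96,"u":[44,67]}
After op 5 (replace /bs/2 97): {"bs":[72,20,97],"i":96,"u":[44,67]}
After op 6 (replace /u/1 48): {"bs":[72,20,97],"i":96,"u":[44,48]}
After op 7 (replace /bs/0 28): {"bs":[28,20,97],"i":96,"u":[44,48]}
After op 8 (add /u/2 10): {"bs":[28,20,97],"i":96,"u":[44,48,10]}
After op 9 (add /u/1 71): {"bs":[28,20,97],"i":96,"u":[44,71,48,10]}
After op 10 (add /bs/3 89): {"bs":[28,20,97,89],"i":96,"u":[44,71,48,10]}
After op 11 (add /u 33): {"bs":[28,20,97,89],"i":96,"u":33}
After op 12 (replace /i 40): {"bs":[28,20,97,89],"i":40,"u":33}
After op 13 (replace /u 30): {"bs":[28,20,97,89],"i":40,"u":30}
After op 14 (add /of 82): {"bs":[28,20,97,89],"i":40,"of":82,"u":30}
After op 15 (replace /of 27): {"bs":[28,20,97,89],"i":40,"of":27,"u":30}
After op 16 (replace /of 28): {"bs":[28,20,97,89],"i":40,"of":28,"u":30}
Value at /of: 28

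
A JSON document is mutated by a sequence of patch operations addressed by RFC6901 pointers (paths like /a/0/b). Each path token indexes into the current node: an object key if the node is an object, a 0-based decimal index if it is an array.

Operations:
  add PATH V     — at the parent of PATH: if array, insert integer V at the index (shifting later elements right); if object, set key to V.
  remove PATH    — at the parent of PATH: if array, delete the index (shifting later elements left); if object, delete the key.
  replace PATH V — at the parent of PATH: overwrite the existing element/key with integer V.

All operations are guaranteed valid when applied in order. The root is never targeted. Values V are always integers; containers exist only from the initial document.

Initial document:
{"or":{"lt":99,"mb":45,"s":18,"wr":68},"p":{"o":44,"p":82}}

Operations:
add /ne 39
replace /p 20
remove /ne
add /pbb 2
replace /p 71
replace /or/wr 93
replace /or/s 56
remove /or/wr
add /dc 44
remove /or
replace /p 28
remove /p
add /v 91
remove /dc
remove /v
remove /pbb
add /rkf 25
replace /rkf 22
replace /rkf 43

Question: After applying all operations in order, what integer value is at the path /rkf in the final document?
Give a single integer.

After op 1 (add /ne 39): {"ne":39,"or":{"lt":99,"mb":45,"s":18,"wr":68},"p":{"o":44,"p":82}}
After op 2 (replace /p 20): {"ne":39,"or":{"lt":99,"mb":45,"s":18,"wr":68},"p":20}
After op 3 (remove /ne): {"or":{"lt":99,"mb":45,"s":18,"wr":68},"p":20}
After op 4 (add /pbb 2): {"or":{"lt":99,"mb":45,"s":18,"wr":68},"p":20,"pbb":2}
After op 5 (replace /p 71): {"or":{"lt":99,"mb":45,"s":18,"wr":68},"p":71,"pbb":2}
After op 6 (replace /or/wr 93): {"or":{"lt":99,"mb":45,"s":18,"wr":93},"p":71,"pbb":2}
After op 7 (replace /or/s 56): {"or":{"lt":99,"mb":45,"s":56,"wr":93},"p":71,"pbb":2}
After op 8 (remove /or/wr): {"or":{"lt":99,"mb":45,"s":56},"p":71,"pbb":2}
After op 9 (add /dc 44): {"dc":44,"or":{"lt":99,"mb":45,"s":56},"p":71,"pbb":2}
After op 10 (remove /or): {"dc":44,"p":71,"pbb":2}
After op 11 (replace /p 28): {"dc":44,"p":28,"pbb":2}
After op 12 (remove /p): {"dc":44,"pbb":2}
After op 13 (add /v 91): {"dc":44,"pbb":2,"v":91}
After op 14 (remove /dc): {"pbb":2,"v":91}
After op 15 (remove /v): {"pbb":2}
After op 16 (remove /pbb): {}
After op 17 (add /rkf 25): {"rkf":25}
After op 18 (replace /rkf 22): {"rkf":22}
After op 19 (replace /rkf 43): {"rkf":43}
Value at /rkf: 43

Answer: 43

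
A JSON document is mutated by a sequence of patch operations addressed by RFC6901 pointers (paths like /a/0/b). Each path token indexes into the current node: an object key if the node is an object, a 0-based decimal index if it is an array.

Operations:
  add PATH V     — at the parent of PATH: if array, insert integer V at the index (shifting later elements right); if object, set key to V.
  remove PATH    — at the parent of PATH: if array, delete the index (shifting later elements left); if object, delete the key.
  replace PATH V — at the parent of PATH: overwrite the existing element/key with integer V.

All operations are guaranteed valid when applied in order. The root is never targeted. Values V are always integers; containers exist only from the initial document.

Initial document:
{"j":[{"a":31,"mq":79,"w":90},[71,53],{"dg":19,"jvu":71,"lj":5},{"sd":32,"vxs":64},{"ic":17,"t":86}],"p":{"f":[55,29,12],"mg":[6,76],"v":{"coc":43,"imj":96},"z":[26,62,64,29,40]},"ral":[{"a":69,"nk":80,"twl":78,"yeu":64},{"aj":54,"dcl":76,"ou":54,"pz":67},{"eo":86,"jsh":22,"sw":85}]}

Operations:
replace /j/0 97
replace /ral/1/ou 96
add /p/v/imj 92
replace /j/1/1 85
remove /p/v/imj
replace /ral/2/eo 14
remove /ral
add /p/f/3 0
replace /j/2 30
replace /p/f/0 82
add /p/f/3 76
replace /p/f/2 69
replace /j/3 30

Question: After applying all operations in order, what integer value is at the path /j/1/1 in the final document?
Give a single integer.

Answer: 85

Derivation:
After op 1 (replace /j/0 97): {"j":[97,[71,53],{"dg":19,"jvu":71,"lj":5},{"sd":32,"vxs":64},{"ic":17,"t":86}],"p":{"f":[55,29,12],"mg":[6,76],"v":{"coc":43,"imj":96},"z":[26,62,64,29,40]},"ral":[{"a":69,"nk":80,"twl":78,"yeu":64},{"aj":54,"dcl":76,"ou":54,"pz":67},{"eo":86,"jsh":22,"sw":85}]}
After op 2 (replace /ral/1/ou 96): {"j":[97,[71,53],{"dg":19,"jvu":71,"lj":5},{"sd":32,"vxs":64},{"ic":17,"t":86}],"p":{"f":[55,29,12],"mg":[6,76],"v":{"coc":43,"imj":96},"z":[26,62,64,29,40]},"ral":[{"a":69,"nk":80,"twl":78,"yeu":64},{"aj":54,"dcl":76,"ou":96,"pz":67},{"eo":86,"jsh":22,"sw":85}]}
After op 3 (add /p/v/imj 92): {"j":[97,[71,53],{"dg":19,"jvu":71,"lj":5},{"sd":32,"vxs":64},{"ic":17,"t":86}],"p":{"f":[55,29,12],"mg":[6,76],"v":{"coc":43,"imj":92},"z":[26,62,64,29,40]},"ral":[{"a":69,"nk":80,"twl":78,"yeu":64},{"aj":54,"dcl":76,"ou":96,"pz":67},{"eo":86,"jsh":22,"sw":85}]}
After op 4 (replace /j/1/1 85): {"j":[97,[71,85],{"dg":19,"jvu":71,"lj":5},{"sd":32,"vxs":64},{"ic":17,"t":86}],"p":{"f":[55,29,12],"mg":[6,76],"v":{"coc":43,"imj":92},"z":[26,62,64,29,40]},"ral":[{"a":69,"nk":80,"twl":78,"yeu":64},{"aj":54,"dcl":76,"ou":96,"pz":67},{"eo":86,"jsh":22,"sw":85}]}
After op 5 (remove /p/v/imj): {"j":[97,[71,85],{"dg":19,"jvu":71,"lj":5},{"sd":32,"vxs":64},{"ic":17,"t":86}],"p":{"f":[55,29,12],"mg":[6,76],"v":{"coc":43},"z":[26,62,64,29,40]},"ral":[{"a":69,"nk":80,"twl":78,"yeu":64},{"aj":54,"dcl":76,"ou":96,"pz":67},{"eo":86,"jsh":22,"sw":85}]}
After op 6 (replace /ral/2/eo 14): {"j":[97,[71,85],{"dg":19,"jvu":71,"lj":5},{"sd":32,"vxs":64},{"ic":17,"t":86}],"p":{"f":[55,29,12],"mg":[6,76],"v":{"coc":43},"z":[26,62,64,29,40]},"ral":[{"a":69,"nk":80,"twl":78,"yeu":64},{"aj":54,"dcl":76,"ou":96,"pz":67},{"eo":14,"jsh":22,"sw":85}]}
After op 7 (remove /ral): {"j":[97,[71,85],{"dg":19,"jvu":71,"lj":5},{"sd":32,"vxs":64},{"ic":17,"t":86}],"p":{"f":[55,29,12],"mg":[6,76],"v":{"coc":43},"z":[26,62,64,29,40]}}
After op 8 (add /p/f/3 0): {"j":[97,[71,85],{"dg":19,"jvu":71,"lj":5},{"sd":32,"vxs":64},{"ic":17,"t":86}],"p":{"f":[55,29,12,0],"mg":[6,76],"v":{"coc":43},"z":[26,62,64,29,40]}}
After op 9 (replace /j/2 30): {"j":[97,[71,85],30,{"sd":32,"vxs":64},{"ic":17,"t":86}],"p":{"f":[55,29,12,0],"mg":[6,76],"v":{"coc":43},"z":[26,62,64,29,40]}}
After op 10 (replace /p/f/0 82): {"j":[97,[71,85],30,{"sd":32,"vxs":64},{"ic":17,"t":86}],"p":{"f":[82,29,12,0],"mg":[6,76],"v":{"coc":43},"z":[26,62,64,29,40]}}
After op 11 (add /p/f/3 76): {"j":[97,[71,85],30,{"sd":32,"vxs":64},{"ic":17,"t":86}],"p":{"f":[82,29,12,76,0],"mg":[6,76],"v":{"coc":43},"z":[26,62,64,29,40]}}
After op 12 (replace /p/f/2 69): {"j":[97,[71,85],30,{"sd":32,"vxs":64},{"ic":17,"t":86}],"p":{"f":[82,29,69,76,0],"mg":[6,76],"v":{"coc":43},"z":[26,62,64,29,40]}}
After op 13 (replace /j/3 30): {"j":[97,[71,85],30,30,{"ic":17,"t":86}],"p":{"f":[82,29,69,76,0],"mg":[6,76],"v":{"coc":43},"z":[26,62,64,29,40]}}
Value at /j/1/1: 85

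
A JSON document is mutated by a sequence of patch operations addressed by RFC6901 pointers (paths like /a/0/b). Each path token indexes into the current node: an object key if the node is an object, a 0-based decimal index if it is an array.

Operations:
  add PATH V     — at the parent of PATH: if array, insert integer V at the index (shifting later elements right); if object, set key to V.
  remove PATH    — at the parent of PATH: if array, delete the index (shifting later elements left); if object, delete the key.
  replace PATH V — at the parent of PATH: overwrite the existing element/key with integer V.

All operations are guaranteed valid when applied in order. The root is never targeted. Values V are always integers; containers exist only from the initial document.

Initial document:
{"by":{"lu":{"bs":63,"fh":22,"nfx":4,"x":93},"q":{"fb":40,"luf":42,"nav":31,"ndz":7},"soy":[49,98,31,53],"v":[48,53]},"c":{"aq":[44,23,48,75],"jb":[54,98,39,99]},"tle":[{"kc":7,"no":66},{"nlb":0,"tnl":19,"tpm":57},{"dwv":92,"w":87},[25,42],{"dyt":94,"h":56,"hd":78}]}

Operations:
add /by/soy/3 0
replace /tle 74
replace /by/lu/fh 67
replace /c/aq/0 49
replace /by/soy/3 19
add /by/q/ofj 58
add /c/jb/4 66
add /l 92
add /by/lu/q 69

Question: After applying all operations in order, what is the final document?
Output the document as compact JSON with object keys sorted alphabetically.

After op 1 (add /by/soy/3 0): {"by":{"lu":{"bs":63,"fh":22,"nfx":4,"x":93},"q":{"fb":40,"luf":42,"nav":31,"ndz":7},"soy":[49,98,31,0,53],"v":[48,53]},"c":{"aq":[44,23,48,75],"jb":[54,98,39,99]},"tle":[{"kc":7,"no":66},{"nlb":0,"tnl":19,"tpm":57},{"dwv":92,"w":87},[25,42],{"dyt":94,"h":56,"hd":78}]}
After op 2 (replace /tle 74): {"by":{"lu":{"bs":63,"fh":22,"nfx":4,"x":93},"q":{"fb":40,"luf":42,"nav":31,"ndz":7},"soy":[49,98,31,0,53],"v":[48,53]},"c":{"aq":[44,23,48,75],"jb":[54,98,39,99]},"tle":74}
After op 3 (replace /by/lu/fh 67): {"by":{"lu":{"bs":63,"fh":67,"nfx":4,"x":93},"q":{"fb":40,"luf":42,"nav":31,"ndz":7},"soy":[49,98,31,0,53],"v":[48,53]},"c":{"aq":[44,23,48,75],"jb":[54,98,39,99]},"tle":74}
After op 4 (replace /c/aq/0 49): {"by":{"lu":{"bs":63,"fh":67,"nfx":4,"x":93},"q":{"fb":40,"luf":42,"nav":31,"ndz":7},"soy":[49,98,31,0,53],"v":[48,53]},"c":{"aq":[49,23,48,75],"jb":[54,98,39,99]},"tle":74}
After op 5 (replace /by/soy/3 19): {"by":{"lu":{"bs":63,"fh":67,"nfx":4,"x":93},"q":{"fb":40,"luf":42,"nav":31,"ndz":7},"soy":[49,98,31,19,53],"v":[48,53]},"c":{"aq":[49,23,48,75],"jb":[54,98,39,99]},"tle":74}
After op 6 (add /by/q/ofj 58): {"by":{"lu":{"bs":63,"fh":67,"nfx":4,"x":93},"q":{"fb":40,"luf":42,"nav":31,"ndz":7,"ofj":58},"soy":[49,98,31,19,53],"v":[48,53]},"c":{"aq":[49,23,48,75],"jb":[54,98,39,99]},"tle":74}
After op 7 (add /c/jb/4 66): {"by":{"lu":{"bs":63,"fh":67,"nfx":4,"x":93},"q":{"fb":40,"luf":42,"nav":31,"ndz":7,"ofj":58},"soy":[49,98,31,19,53],"v":[48,53]},"c":{"aq":[49,23,48,75],"jb":[54,98,39,99,66]},"tle":74}
After op 8 (add /l 92): {"by":{"lu":{"bs":63,"fh":67,"nfx":4,"x":93},"q":{"fb":40,"luf":42,"nav":31,"ndz":7,"ofj":58},"soy":[49,98,31,19,53],"v":[48,53]},"c":{"aq":[49,23,48,75],"jb":[54,98,39,99,66]},"l":92,"tle":74}
After op 9 (add /by/lu/q 69): {"by":{"lu":{"bs":63,"fh":67,"nfx":4,"q":69,"x":93},"q":{"fb":40,"luf":42,"nav":31,"ndz":7,"ofj":58},"soy":[49,98,31,19,53],"v":[48,53]},"c":{"aq":[49,23,48,75],"jb":[54,98,39,99,66]},"l":92,"tle":74}

Answer: {"by":{"lu":{"bs":63,"fh":67,"nfx":4,"q":69,"x":93},"q":{"fb":40,"luf":42,"nav":31,"ndz":7,"ofj":58},"soy":[49,98,31,19,53],"v":[48,53]},"c":{"aq":[49,23,48,75],"jb":[54,98,39,99,66]},"l":92,"tle":74}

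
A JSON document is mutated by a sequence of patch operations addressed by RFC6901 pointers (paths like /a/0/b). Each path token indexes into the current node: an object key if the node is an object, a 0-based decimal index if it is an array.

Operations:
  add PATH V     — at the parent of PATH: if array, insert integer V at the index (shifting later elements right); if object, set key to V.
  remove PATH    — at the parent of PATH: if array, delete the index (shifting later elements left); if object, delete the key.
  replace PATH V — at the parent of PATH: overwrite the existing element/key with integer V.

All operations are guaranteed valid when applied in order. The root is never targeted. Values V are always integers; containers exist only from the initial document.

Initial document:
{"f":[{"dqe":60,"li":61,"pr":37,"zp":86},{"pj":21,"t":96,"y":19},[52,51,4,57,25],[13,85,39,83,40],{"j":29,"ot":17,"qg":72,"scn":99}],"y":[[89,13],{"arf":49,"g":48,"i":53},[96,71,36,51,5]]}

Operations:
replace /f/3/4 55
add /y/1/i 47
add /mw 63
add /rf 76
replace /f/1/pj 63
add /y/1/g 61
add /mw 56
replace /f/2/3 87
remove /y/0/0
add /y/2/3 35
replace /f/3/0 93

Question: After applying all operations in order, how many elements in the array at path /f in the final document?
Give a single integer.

After op 1 (replace /f/3/4 55): {"f":[{"dqe":60,"li":61,"pr":37,"zp":86},{"pj":21,"t":96,"y":19},[52,51,4,57,25],[13,85,39,83,55],{"j":29,"ot":17,"qg":72,"scn":99}],"y":[[89,13],{"arf":49,"g":48,"i":53},[96,71,36,51,5]]}
After op 2 (add /y/1/i 47): {"f":[{"dqe":60,"li":61,"pr":37,"zp":86},{"pj":21,"t":96,"y":19},[52,51,4,57,25],[13,85,39,83,55],{"j":29,"ot":17,"qg":72,"scn":99}],"y":[[89,13],{"arf":49,"g":48,"i":47},[96,71,36,51,5]]}
After op 3 (add /mw 63): {"f":[{"dqe":60,"li":61,"pr":37,"zp":86},{"pj":21,"t":96,"y":19},[52,51,4,57,25],[13,85,39,83,55],{"j":29,"ot":17,"qg":72,"scn":99}],"mw":63,"y":[[89,13],{"arf":49,"g":48,"i":47},[96,71,36,51,5]]}
After op 4 (add /rf 76): {"f":[{"dqe":60,"li":61,"pr":37,"zp":86},{"pj":21,"t":96,"y":19},[52,51,4,57,25],[13,85,39,83,55],{"j":29,"ot":17,"qg":72,"scn":99}],"mw":63,"rf":76,"y":[[89,13],{"arf":49,"g":48,"i":47},[96,71,36,51,5]]}
After op 5 (replace /f/1/pj 63): {"f":[{"dqe":60,"li":61,"pr":37,"zp":86},{"pj":63,"t":96,"y":19},[52,51,4,57,25],[13,85,39,83,55],{"j":29,"ot":17,"qg":72,"scn":99}],"mw":63,"rf":76,"y":[[89,13],{"arf":49,"g":48,"i":47},[96,71,36,51,5]]}
After op 6 (add /y/1/g 61): {"f":[{"dqe":60,"li":61,"pr":37,"zp":86},{"pj":63,"t":96,"y":19},[52,51,4,57,25],[13,85,39,83,55],{"j":29,"ot":17,"qg":72,"scn":99}],"mw":63,"rf":76,"y":[[89,13],{"arf":49,"g":61,"i":47},[96,71,36,51,5]]}
After op 7 (add /mw 56): {"f":[{"dqe":60,"li":61,"pr":37,"zp":86},{"pj":63,"t":96,"y":19},[52,51,4,57,25],[13,85,39,83,55],{"j":29,"ot":17,"qg":72,"scn":99}],"mw":56,"rf":76,"y":[[89,13],{"arf":49,"g":61,"i":47},[96,71,36,51,5]]}
After op 8 (replace /f/2/3 87): {"f":[{"dqe":60,"li":61,"pr":37,"zp":86},{"pj":63,"t":96,"y":19},[52,51,4,87,25],[13,85,39,83,55],{"j":29,"ot":17,"qg":72,"scn":99}],"mw":56,"rf":76,"y":[[89,13],{"arf":49,"g":61,"i":47},[96,71,36,51,5]]}
After op 9 (remove /y/0/0): {"f":[{"dqe":60,"li":61,"pr":37,"zp":86},{"pj":63,"t":96,"y":19},[52,51,4,87,25],[13,85,39,83,55],{"j":29,"ot":17,"qg":72,"scn":99}],"mw":56,"rf":76,"y":[[13],{"arf":49,"g":61,"i":47},[96,71,36,51,5]]}
After op 10 (add /y/2/3 35): {"f":[{"dqe":60,"li":61,"pr":37,"zp":86},{"pj":63,"t":96,"y":19},[52,51,4,87,25],[13,85,39,83,55],{"j":29,"ot":17,"qg":72,"scn":99}],"mw":56,"rf":76,"y":[[13],{"arf":49,"g":61,"i":47},[96,71,36,35,51,5]]}
After op 11 (replace /f/3/0 93): {"f":[{"dqe":60,"li":61,"pr":37,"zp":86},{"pj":63,"t":96,"y":19},[52,51,4,87,25],[93,85,39,83,55],{"j":29,"ot":17,"qg":72,"scn":99}],"mw":56,"rf":76,"y":[[13],{"arf":49,"g":61,"i":47},[96,71,36,35,51,5]]}
Size at path /f: 5

Answer: 5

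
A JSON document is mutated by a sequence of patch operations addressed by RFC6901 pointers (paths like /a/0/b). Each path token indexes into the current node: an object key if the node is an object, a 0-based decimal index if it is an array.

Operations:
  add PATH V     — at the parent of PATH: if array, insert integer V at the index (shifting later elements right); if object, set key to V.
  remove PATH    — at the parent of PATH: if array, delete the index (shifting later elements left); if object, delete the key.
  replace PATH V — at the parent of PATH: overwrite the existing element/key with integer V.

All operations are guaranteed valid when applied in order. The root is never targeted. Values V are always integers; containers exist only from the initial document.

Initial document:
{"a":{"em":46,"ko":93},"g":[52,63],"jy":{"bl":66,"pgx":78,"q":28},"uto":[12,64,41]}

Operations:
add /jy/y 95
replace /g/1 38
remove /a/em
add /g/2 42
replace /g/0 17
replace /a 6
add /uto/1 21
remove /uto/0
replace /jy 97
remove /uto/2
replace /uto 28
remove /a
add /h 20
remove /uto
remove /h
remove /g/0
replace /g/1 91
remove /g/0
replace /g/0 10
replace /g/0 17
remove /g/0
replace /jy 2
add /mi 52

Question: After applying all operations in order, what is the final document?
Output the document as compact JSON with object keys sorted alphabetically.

After op 1 (add /jy/y 95): {"a":{"em":46,"ko":93},"g":[52,63],"jy":{"bl":66,"pgx":78,"q":28,"y":95},"uto":[12,64,41]}
After op 2 (replace /g/1 38): {"a":{"em":46,"ko":93},"g":[52,38],"jy":{"bl":66,"pgx":78,"q":28,"y":95},"uto":[12,64,41]}
After op 3 (remove /a/em): {"a":{"ko":93},"g":[52,38],"jy":{"bl":66,"pgx":78,"q":28,"y":95},"uto":[12,64,41]}
After op 4 (add /g/2 42): {"a":{"ko":93},"g":[52,38,42],"jy":{"bl":66,"pgx":78,"q":28,"y":95},"uto":[12,64,41]}
After op 5 (replace /g/0 17): {"a":{"ko":93},"g":[17,38,42],"jy":{"bl":66,"pgx":78,"q":28,"y":95},"uto":[12,64,41]}
After op 6 (replace /a 6): {"a":6,"g":[17,38,42],"jy":{"bl":66,"pgx":78,"q":28,"y":95},"uto":[12,64,41]}
After op 7 (add /uto/1 21): {"a":6,"g":[17,38,42],"jy":{"bl":66,"pgx":78,"q":28,"y":95},"uto":[12,21,64,41]}
After op 8 (remove /uto/0): {"a":6,"g":[17,38,42],"jy":{"bl":66,"pgx":78,"q":28,"y":95},"uto":[21,64,41]}
After op 9 (replace /jy 97): {"a":6,"g":[17,38,42],"jy":97,"uto":[21,64,41]}
After op 10 (remove /uto/2): {"a":6,"g":[17,38,42],"jy":97,"uto":[21,64]}
After op 11 (replace /uto 28): {"a":6,"g":[17,38,42],"jy":97,"uto":28}
After op 12 (remove /a): {"g":[17,38,42],"jy":97,"uto":28}
After op 13 (add /h 20): {"g":[17,38,42],"h":20,"jy":97,"uto":28}
After op 14 (remove /uto): {"g":[17,38,42],"h":20,"jy":97}
After op 15 (remove /h): {"g":[17,38,42],"jy":97}
After op 16 (remove /g/0): {"g":[38,42],"jy":97}
After op 17 (replace /g/1 91): {"g":[38,91],"jy":97}
After op 18 (remove /g/0): {"g":[91],"jy":97}
After op 19 (replace /g/0 10): {"g":[10],"jy":97}
After op 20 (replace /g/0 17): {"g":[17],"jy":97}
After op 21 (remove /g/0): {"g":[],"jy":97}
After op 22 (replace /jy 2): {"g":[],"jy":2}
After op 23 (add /mi 52): {"g":[],"jy":2,"mi":52}

Answer: {"g":[],"jy":2,"mi":52}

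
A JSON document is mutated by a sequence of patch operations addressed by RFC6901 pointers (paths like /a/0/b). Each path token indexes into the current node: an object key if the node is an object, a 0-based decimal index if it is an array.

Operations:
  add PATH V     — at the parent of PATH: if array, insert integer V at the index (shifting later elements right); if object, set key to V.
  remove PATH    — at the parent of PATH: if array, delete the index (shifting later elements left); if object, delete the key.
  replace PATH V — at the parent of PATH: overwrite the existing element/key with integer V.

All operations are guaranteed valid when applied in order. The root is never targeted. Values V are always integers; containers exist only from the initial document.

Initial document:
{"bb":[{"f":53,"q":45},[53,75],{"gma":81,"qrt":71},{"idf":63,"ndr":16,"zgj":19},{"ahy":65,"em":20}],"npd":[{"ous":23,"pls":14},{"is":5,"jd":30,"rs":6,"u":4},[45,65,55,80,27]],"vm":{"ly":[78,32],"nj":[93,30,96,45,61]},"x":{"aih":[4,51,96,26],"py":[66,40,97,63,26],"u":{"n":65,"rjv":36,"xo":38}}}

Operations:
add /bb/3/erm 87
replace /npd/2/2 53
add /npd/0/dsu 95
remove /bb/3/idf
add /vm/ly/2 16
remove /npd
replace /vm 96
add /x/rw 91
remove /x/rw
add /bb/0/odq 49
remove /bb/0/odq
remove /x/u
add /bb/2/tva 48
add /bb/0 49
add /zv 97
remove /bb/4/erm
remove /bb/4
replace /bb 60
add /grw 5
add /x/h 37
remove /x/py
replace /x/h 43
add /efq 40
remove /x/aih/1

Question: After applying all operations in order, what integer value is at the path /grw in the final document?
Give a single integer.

After op 1 (add /bb/3/erm 87): {"bb":[{"f":53,"q":45},[53,75],{"gma":81,"qrt":71},{"erm":87,"idf":63,"ndr":16,"zgj":19},{"ahy":65,"em":20}],"npd":[{"ous":23,"pls":14},{"is":5,"jd":30,"rs":6,"u":4},[45,65,55,80,27]],"vm":{"ly":[78,32],"nj":[93,30,96,45,61]},"x":{"aih":[4,51,96,26],"py":[66,40,97,63,26],"u":{"n":65,"rjv":36,"xo":38}}}
After op 2 (replace /npd/2/2 53): {"bb":[{"f":53,"q":45},[53,75],{"gma":81,"qrt":71},{"erm":87,"idf":63,"ndr":16,"zgj":19},{"ahy":65,"em":20}],"npd":[{"ous":23,"pls":14},{"is":5,"jd":30,"rs":6,"u":4},[45,65,53,80,27]],"vm":{"ly":[78,32],"nj":[93,30,96,45,61]},"x":{"aih":[4,51,96,26],"py":[66,40,97,63,26],"u":{"n":65,"rjv":36,"xo":38}}}
After op 3 (add /npd/0/dsu 95): {"bb":[{"f":53,"q":45},[53,75],{"gma":81,"qrt":71},{"erm":87,"idf":63,"ndr":16,"zgj":19},{"ahy":65,"em":20}],"npd":[{"dsu":95,"ous":23,"pls":14},{"is":5,"jd":30,"rs":6,"u":4},[45,65,53,80,27]],"vm":{"ly":[78,32],"nj":[93,30,96,45,61]},"x":{"aih":[4,51,96,26],"py":[66,40,97,63,26],"u":{"n":65,"rjv":36,"xo":38}}}
After op 4 (remove /bb/3/idf): {"bb":[{"f":53,"q":45},[53,75],{"gma":81,"qrt":71},{"erm":87,"ndr":16,"zgj":19},{"ahy":65,"em":20}],"npd":[{"dsu":95,"ous":23,"pls":14},{"is":5,"jd":30,"rs":6,"u":4},[45,65,53,80,27]],"vm":{"ly":[78,32],"nj":[93,30,96,45,61]},"x":{"aih":[4,51,96,26],"py":[66,40,97,63,26],"u":{"n":65,"rjv":36,"xo":38}}}
After op 5 (add /vm/ly/2 16): {"bb":[{"f":53,"q":45},[53,75],{"gma":81,"qrt":71},{"erm":87,"ndr":16,"zgj":19},{"ahy":65,"em":20}],"npd":[{"dsu":95,"ous":23,"pls":14},{"is":5,"jd":30,"rs":6,"u":4},[45,65,53,80,27]],"vm":{"ly":[78,32,16],"nj":[93,30,96,45,61]},"x":{"aih":[4,51,96,26],"py":[66,40,97,63,26],"u":{"n":65,"rjv":36,"xo":38}}}
After op 6 (remove /npd): {"bb":[{"f":53,"q":45},[53,75],{"gma":81,"qrt":71},{"erm":87,"ndr":16,"zgj":19},{"ahy":65,"em":20}],"vm":{"ly":[78,32,16],"nj":[93,30,96,45,61]},"x":{"aih":[4,51,96,26],"py":[66,40,97,63,26],"u":{"n":65,"rjv":36,"xo":38}}}
After op 7 (replace /vm 96): {"bb":[{"f":53,"q":45},[53,75],{"gma":81,"qrt":71},{"erm":87,"ndr":16,"zgj":19},{"ahy":65,"em":20}],"vm":96,"x":{"aih":[4,51,96,26],"py":[66,40,97,63,26],"u":{"n":65,"rjv":36,"xo":38}}}
After op 8 (add /x/rw 91): {"bb":[{"f":53,"q":45},[53,75],{"gma":81,"qrt":71},{"erm":87,"ndr":16,"zgj":19},{"ahy":65,"em":20}],"vm":96,"x":{"aih":[4,51,96,26],"py":[66,40,97,63,26],"rw":91,"u":{"n":65,"rjv":36,"xo":38}}}
After op 9 (remove /x/rw): {"bb":[{"f":53,"q":45},[53,75],{"gma":81,"qrt":71},{"erm":87,"ndr":16,"zgj":19},{"ahy":65,"em":20}],"vm":96,"x":{"aih":[4,51,96,26],"py":[66,40,97,63,26],"u":{"n":65,"rjv":36,"xo":38}}}
After op 10 (add /bb/0/odq 49): {"bb":[{"f":53,"odq":49,"q":45},[53,75],{"gma":81,"qrt":71},{"erm":87,"ndr":16,"zgj":19},{"ahy":65,"em":20}],"vm":96,"x":{"aih":[4,51,96,26],"py":[66,40,97,63,26],"u":{"n":65,"rjv":36,"xo":38}}}
After op 11 (remove /bb/0/odq): {"bb":[{"f":53,"q":45},[53,75],{"gma":81,"qrt":71},{"erm":87,"ndr":16,"zgj":19},{"ahy":65,"em":20}],"vm":96,"x":{"aih":[4,51,96,26],"py":[66,40,97,63,26],"u":{"n":65,"rjv":36,"xo":38}}}
After op 12 (remove /x/u): {"bb":[{"f":53,"q":45},[53,75],{"gma":81,"qrt":71},{"erm":87,"ndr":16,"zgj":19},{"ahy":65,"em":20}],"vm":96,"x":{"aih":[4,51,96,26],"py":[66,40,97,63,26]}}
After op 13 (add /bb/2/tva 48): {"bb":[{"f":53,"q":45},[53,75],{"gma":81,"qrt":71,"tva":48},{"erm":87,"ndr":16,"zgj":19},{"ahy":65,"em":20}],"vm":96,"x":{"aih":[4,51,96,26],"py":[66,40,97,63,26]}}
After op 14 (add /bb/0 49): {"bb":[49,{"f":53,"q":45},[53,75],{"gma":81,"qrt":71,"tva":48},{"erm":87,"ndr":16,"zgj":19},{"ahy":65,"em":20}],"vm":96,"x":{"aih":[4,51,96,26],"py":[66,40,97,63,26]}}
After op 15 (add /zv 97): {"bb":[49,{"f":53,"q":45},[53,75],{"gma":81,"qrt":71,"tva":48},{"erm":87,"ndr":16,"zgj":19},{"ahy":65,"em":20}],"vm":96,"x":{"aih":[4,51,96,26],"py":[66,40,97,63,26]},"zv":97}
After op 16 (remove /bb/4/erm): {"bb":[49,{"f":53,"q":45},[53,75],{"gma":81,"qrt":71,"tva":48},{"ndr":16,"zgj":19},{"ahy":65,"em":20}],"vm":96,"x":{"aih":[4,51,96,26],"py":[66,40,97,63,26]},"zv":97}
After op 17 (remove /bb/4): {"bb":[49,{"f":53,"q":45},[53,75],{"gma":81,"qrt":71,"tva":48},{"ahy":65,"em":20}],"vm":96,"x":{"aih":[4,51,96,26],"py":[66,40,97,63,26]},"zv":97}
After op 18 (replace /bb 60): {"bb":60,"vm":96,"x":{"aih":[4,51,96,26],"py":[66,40,97,63,26]},"zv":97}
After op 19 (add /grw 5): {"bb":60,"grw":5,"vm":96,"x":{"aih":[4,51,96,26],"py":[66,40,97,63,26]},"zv":97}
After op 20 (add /x/h 37): {"bb":60,"grw":5,"vm":96,"x":{"aih":[4,51,96,26],"h":37,"py":[66,40,97,63,26]},"zv":97}
After op 21 (remove /x/py): {"bb":60,"grw":5,"vm":96,"x":{"aih":[4,51,96,26],"h":37},"zv":97}
After op 22 (replace /x/h 43): {"bb":60,"grw":5,"vm":96,"x":{"aih":[4,51,96,26],"h":43},"zv":97}
After op 23 (add /efq 40): {"bb":60,"efq":40,"grw":5,"vm":96,"x":{"aih":[4,51,96,26],"h":43},"zv":97}
After op 24 (remove /x/aih/1): {"bb":60,"efq":40,"grw":5,"vm":96,"x":{"aih":[4,96,26],"h":43},"zv":97}
Value at /grw: 5

Answer: 5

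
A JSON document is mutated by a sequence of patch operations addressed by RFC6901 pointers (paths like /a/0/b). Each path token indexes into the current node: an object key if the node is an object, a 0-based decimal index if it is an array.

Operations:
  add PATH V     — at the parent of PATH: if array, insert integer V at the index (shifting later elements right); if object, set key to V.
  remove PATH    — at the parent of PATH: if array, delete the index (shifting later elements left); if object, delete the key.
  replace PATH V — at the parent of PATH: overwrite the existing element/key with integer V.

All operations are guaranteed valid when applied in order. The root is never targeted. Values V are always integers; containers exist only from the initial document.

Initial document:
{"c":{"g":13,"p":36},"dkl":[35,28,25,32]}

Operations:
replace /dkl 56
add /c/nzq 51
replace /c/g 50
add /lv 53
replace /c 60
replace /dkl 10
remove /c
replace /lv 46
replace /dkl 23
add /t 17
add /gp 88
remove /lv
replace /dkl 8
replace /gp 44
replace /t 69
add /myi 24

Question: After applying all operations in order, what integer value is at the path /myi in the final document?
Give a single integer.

After op 1 (replace /dkl 56): {"c":{"g":13,"p":36},"dkl":56}
After op 2 (add /c/nzq 51): {"c":{"g":13,"nzq":51,"p":36},"dkl":56}
After op 3 (replace /c/g 50): {"c":{"g":50,"nzq":51,"p":36},"dkl":56}
After op 4 (add /lv 53): {"c":{"g":50,"nzq":51,"p":36},"dkl":56,"lv":53}
After op 5 (replace /c 60): {"c":60,"dkl":56,"lv":53}
After op 6 (replace /dkl 10): {"c":60,"dkl":10,"lv":53}
After op 7 (remove /c): {"dkl":10,"lv":53}
After op 8 (replace /lv 46): {"dkl":10,"lv":46}
After op 9 (replace /dkl 23): {"dkl":23,"lv":46}
After op 10 (add /t 17): {"dkl":23,"lv":46,"t":17}
After op 11 (add /gp 88): {"dkl":23,"gp":88,"lv":46,"t":17}
After op 12 (remove /lv): {"dkl":23,"gp":88,"t":17}
After op 13 (replace /dkl 8): {"dkl":8,"gp":88,"t":17}
After op 14 (replace /gp 44): {"dkl":8,"gp":44,"t":17}
After op 15 (replace /t 69): {"dkl":8,"gp":44,"t":69}
After op 16 (add /myi 24): {"dkl":8,"gp":44,"myi":24,"t":69}
Value at /myi: 24

Answer: 24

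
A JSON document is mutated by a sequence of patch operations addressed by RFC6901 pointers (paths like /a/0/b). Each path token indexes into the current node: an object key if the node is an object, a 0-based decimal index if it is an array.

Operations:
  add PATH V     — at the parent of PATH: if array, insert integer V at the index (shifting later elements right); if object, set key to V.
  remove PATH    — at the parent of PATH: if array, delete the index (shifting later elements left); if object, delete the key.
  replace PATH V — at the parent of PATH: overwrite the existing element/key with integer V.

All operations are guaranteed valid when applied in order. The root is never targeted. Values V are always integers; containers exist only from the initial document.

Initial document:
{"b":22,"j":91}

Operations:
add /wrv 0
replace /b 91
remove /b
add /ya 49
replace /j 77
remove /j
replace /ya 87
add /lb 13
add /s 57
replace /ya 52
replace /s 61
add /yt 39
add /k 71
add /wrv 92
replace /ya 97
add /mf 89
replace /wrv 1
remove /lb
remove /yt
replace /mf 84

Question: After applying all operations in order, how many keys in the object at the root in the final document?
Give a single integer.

Answer: 5

Derivation:
After op 1 (add /wrv 0): {"b":22,"j":91,"wrv":0}
After op 2 (replace /b 91): {"b":91,"j":91,"wrv":0}
After op 3 (remove /b): {"j":91,"wrv":0}
After op 4 (add /ya 49): {"j":91,"wrv":0,"ya":49}
After op 5 (replace /j 77): {"j":77,"wrv":0,"ya":49}
After op 6 (remove /j): {"wrv":0,"ya":49}
After op 7 (replace /ya 87): {"wrv":0,"ya":87}
After op 8 (add /lb 13): {"lb":13,"wrv":0,"ya":87}
After op 9 (add /s 57): {"lb":13,"s":57,"wrv":0,"ya":87}
After op 10 (replace /ya 52): {"lb":13,"s":57,"wrv":0,"ya":52}
After op 11 (replace /s 61): {"lb":13,"s":61,"wrv":0,"ya":52}
After op 12 (add /yt 39): {"lb":13,"s":61,"wrv":0,"ya":52,"yt":39}
After op 13 (add /k 71): {"k":71,"lb":13,"s":61,"wrv":0,"ya":52,"yt":39}
After op 14 (add /wrv 92): {"k":71,"lb":13,"s":61,"wrv":92,"ya":52,"yt":39}
After op 15 (replace /ya 97): {"k":71,"lb":13,"s":61,"wrv":92,"ya":97,"yt":39}
After op 16 (add /mf 89): {"k":71,"lb":13,"mf":89,"s":61,"wrv":92,"ya":97,"yt":39}
After op 17 (replace /wrv 1): {"k":71,"lb":13,"mf":89,"s":61,"wrv":1,"ya":97,"yt":39}
After op 18 (remove /lb): {"k":71,"mf":89,"s":61,"wrv":1,"ya":97,"yt":39}
After op 19 (remove /yt): {"k":71,"mf":89,"s":61,"wrv":1,"ya":97}
After op 20 (replace /mf 84): {"k":71,"mf":84,"s":61,"wrv":1,"ya":97}
Size at the root: 5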